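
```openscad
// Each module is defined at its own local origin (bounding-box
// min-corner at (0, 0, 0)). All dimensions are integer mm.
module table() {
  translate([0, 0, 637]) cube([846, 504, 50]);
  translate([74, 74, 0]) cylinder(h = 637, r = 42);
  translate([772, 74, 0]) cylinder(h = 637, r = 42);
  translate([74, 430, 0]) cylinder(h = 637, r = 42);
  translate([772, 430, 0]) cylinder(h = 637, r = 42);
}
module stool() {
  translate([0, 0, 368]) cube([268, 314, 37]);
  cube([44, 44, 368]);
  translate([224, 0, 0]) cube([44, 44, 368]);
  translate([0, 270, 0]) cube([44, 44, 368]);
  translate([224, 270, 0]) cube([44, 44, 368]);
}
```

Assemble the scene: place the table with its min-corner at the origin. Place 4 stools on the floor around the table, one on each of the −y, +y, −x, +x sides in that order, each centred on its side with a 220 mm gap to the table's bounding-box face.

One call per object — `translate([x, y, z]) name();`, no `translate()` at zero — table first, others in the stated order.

table();
translate([289, -534, 0]) stool();
translate([289, 724, 0]) stool();
translate([-488, 95, 0]) stool();
translate([1066, 95, 0]) stool();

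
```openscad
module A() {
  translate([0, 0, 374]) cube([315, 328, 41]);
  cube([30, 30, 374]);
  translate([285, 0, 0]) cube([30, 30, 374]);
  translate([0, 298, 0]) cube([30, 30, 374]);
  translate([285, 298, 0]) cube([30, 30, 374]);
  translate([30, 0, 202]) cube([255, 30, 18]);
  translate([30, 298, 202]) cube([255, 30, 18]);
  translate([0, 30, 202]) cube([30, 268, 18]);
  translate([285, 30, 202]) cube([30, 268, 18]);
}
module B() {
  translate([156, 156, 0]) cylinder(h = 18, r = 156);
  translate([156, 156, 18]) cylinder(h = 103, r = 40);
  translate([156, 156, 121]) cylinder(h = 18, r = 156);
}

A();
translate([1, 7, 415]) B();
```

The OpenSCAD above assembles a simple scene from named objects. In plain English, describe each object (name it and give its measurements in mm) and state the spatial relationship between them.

A is a four-legged stool. The seat is 315×328 mm, 41 mm thick, top at z = 415 mm. It stands on four square legs, each 30×30 mm in cross-section, from z = 0 to the seat underside, each flush with a corner of the seat. Four stretchers, 30 mm wide and 18 mm tall, connect adjacent legs with their undersides at z = 202 mm, each running between the inner faces of the legs it joins and aligned with the legs' outer faces on the other axis.

B is a spool: two coaxial disc flanges of radius 156 mm and thickness 18 mm, joined by a core cylinder of radius 40 mm and height 103 mm. The lower flange rests on z = 0 and the three cylinders share a vertical axis.

The spool is on top of the stool.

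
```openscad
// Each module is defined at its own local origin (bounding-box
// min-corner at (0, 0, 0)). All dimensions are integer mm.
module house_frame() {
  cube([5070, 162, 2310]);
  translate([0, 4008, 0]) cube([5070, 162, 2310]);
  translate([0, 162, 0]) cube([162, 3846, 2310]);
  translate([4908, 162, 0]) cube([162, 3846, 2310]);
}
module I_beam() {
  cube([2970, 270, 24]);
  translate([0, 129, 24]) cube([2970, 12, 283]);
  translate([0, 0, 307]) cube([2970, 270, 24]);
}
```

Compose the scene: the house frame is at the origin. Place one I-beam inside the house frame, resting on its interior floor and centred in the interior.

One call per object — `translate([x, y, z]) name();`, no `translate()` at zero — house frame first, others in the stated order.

house_frame();
translate([1050, 1950, 0]) I_beam();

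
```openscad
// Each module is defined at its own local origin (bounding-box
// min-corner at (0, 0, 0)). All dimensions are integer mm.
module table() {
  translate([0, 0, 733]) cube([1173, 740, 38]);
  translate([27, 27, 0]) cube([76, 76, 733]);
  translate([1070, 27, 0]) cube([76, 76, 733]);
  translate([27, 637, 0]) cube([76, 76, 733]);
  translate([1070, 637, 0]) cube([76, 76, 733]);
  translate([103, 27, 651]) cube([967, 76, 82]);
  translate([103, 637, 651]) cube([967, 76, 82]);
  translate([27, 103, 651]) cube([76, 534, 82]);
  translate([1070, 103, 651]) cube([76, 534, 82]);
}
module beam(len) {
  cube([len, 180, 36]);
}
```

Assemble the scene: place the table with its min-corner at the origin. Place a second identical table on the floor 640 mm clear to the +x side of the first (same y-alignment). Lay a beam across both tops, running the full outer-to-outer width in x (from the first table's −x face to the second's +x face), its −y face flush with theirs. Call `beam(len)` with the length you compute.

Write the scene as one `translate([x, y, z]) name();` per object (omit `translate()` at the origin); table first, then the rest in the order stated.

table();
translate([1813, 0, 0]) table();
translate([0, 0, 771]) beam(2986);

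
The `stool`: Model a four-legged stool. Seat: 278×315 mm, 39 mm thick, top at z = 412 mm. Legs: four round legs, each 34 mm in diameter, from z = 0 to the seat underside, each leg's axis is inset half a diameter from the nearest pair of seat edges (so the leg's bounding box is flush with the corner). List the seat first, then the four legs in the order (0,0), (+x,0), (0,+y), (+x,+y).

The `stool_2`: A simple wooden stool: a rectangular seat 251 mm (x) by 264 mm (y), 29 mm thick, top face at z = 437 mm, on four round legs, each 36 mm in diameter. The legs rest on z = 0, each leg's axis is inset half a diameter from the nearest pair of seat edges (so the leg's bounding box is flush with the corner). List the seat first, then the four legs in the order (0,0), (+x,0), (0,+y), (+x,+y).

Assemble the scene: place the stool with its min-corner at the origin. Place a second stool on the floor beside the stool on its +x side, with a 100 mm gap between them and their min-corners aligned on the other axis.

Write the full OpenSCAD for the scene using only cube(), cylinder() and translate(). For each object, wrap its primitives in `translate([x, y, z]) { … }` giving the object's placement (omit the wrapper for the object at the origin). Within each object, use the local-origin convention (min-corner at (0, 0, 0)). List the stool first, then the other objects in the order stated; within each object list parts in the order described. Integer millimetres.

translate([0, 0, 373]) cube([278, 315, 39]);
translate([17, 17, 0]) cylinder(h = 373, r = 17);
translate([261, 17, 0]) cylinder(h = 373, r = 17);
translate([17, 298, 0]) cylinder(h = 373, r = 17);
translate([261, 298, 0]) cylinder(h = 373, r = 17);
translate([378, 0, 0]) {
  translate([0, 0, 408]) cube([251, 264, 29]);
  translate([18, 18, 0]) cylinder(h = 408, r = 18);
  translate([233, 18, 0]) cylinder(h = 408, r = 18);
  translate([18, 246, 0]) cylinder(h = 408, r = 18);
  translate([233, 246, 0]) cylinder(h = 408, r = 18);
}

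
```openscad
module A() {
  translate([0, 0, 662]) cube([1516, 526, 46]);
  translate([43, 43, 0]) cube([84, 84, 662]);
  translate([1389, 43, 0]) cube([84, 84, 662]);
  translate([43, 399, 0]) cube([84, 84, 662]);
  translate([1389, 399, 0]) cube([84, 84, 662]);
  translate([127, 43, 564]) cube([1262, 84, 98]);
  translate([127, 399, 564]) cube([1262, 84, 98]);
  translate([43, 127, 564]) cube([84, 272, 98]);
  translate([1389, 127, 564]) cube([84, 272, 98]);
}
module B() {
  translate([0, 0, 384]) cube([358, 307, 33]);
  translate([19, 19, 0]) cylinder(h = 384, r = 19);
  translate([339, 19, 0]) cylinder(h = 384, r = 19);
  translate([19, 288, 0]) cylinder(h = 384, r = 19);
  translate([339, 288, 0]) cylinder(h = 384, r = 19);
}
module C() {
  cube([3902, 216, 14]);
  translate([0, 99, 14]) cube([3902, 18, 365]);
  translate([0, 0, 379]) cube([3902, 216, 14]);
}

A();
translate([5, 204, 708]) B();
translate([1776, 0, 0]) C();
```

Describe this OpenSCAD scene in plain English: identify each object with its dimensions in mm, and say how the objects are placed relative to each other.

A is a table with a 1516×526 mm rectangular top, 46 mm thick, top surface at z = 708 mm, supported by four 84×84 mm square legs, each inset 43 mm from the nearest pair of top edges, running from the floor. Four apron rails, 84 mm thick and 98 mm tall, run between adjacent legs with their top edges flush with the underside of the top and their outer faces flush with the legs' outer faces.

B is a four-legged stool. The seat is 358×307 mm, 33 mm thick, top at z = 417 mm. It stands on four round legs, each 38 mm in diameter, from z = 0 to the seat underside, each leg's axis is inset half a diameter from the nearest pair of seat edges (so the leg's bounding box is flush with the corner).

C is an I-beam lying along x, 3902 mm long. Overall section height 393 mm. Two flanges 216 mm wide (y) and 14 mm thick, one on the floor and one at the top; a web 18 mm thick runs between them, centred on the flange width.

The stool is on top of the table. The I-beam is on the floor beside the table on its +x side.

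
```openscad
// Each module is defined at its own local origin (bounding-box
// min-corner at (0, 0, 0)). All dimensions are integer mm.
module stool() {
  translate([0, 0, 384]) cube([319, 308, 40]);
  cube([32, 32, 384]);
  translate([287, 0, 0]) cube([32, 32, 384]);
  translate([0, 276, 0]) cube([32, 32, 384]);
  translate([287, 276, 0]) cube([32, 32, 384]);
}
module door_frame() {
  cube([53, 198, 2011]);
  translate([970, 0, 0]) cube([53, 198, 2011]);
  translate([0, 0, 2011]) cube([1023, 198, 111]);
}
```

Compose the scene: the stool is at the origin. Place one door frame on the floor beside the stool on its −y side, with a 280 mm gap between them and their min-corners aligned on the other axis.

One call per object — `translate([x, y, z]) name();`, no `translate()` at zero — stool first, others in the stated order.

stool();
translate([0, -478, 0]) door_frame();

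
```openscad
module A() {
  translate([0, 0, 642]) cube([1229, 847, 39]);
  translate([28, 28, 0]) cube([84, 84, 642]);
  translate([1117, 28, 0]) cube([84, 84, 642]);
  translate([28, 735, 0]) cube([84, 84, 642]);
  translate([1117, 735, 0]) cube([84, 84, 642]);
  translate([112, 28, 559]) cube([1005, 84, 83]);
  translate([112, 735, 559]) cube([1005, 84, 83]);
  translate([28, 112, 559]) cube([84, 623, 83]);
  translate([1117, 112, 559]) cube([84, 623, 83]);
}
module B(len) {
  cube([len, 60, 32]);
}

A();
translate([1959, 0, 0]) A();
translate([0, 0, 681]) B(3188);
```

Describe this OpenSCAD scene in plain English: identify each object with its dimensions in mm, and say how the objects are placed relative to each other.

A is a table: top 1229 mm (x) × 847 mm (y), 39 mm thick, upper face at z = 681 mm, on four 84×84 mm square legs, each inset 28 mm from the nearest pair of top edges, running from z = 0 to the bottom of the top. Four apron rails, 84 mm thick and 83 mm tall, run between adjacent legs with their top edges flush with the underside of the top and their outer faces flush with the legs' outer faces.

B is a rectangular beam 3188 mm long (x), 60 mm deep (y), 32 mm thick (z).

The beam spans the tops of two tables placed 730 mm apart, resting at z = 681 mm.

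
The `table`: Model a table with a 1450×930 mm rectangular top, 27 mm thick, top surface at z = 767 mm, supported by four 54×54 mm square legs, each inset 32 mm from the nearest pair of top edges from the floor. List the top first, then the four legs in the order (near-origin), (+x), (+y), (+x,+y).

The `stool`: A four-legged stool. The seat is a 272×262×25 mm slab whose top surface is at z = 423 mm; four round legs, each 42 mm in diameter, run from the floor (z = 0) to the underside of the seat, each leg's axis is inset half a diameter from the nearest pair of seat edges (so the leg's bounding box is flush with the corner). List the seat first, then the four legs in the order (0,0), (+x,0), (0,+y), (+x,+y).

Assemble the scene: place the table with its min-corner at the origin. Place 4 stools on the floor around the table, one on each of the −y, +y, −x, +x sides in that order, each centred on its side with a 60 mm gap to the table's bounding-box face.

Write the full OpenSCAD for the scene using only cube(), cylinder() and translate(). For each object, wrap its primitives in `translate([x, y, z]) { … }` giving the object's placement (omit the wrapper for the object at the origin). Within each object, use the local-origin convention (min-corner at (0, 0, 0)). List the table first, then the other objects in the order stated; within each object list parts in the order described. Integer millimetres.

translate([0, 0, 740]) cube([1450, 930, 27]);
translate([32, 32, 0]) cube([54, 54, 740]);
translate([1364, 32, 0]) cube([54, 54, 740]);
translate([32, 844, 0]) cube([54, 54, 740]);
translate([1364, 844, 0]) cube([54, 54, 740]);
translate([589, -322, 0]) {
  translate([0, 0, 398]) cube([272, 262, 25]);
  translate([21, 21, 0]) cylinder(h = 398, r = 21);
  translate([251, 21, 0]) cylinder(h = 398, r = 21);
  translate([21, 241, 0]) cylinder(h = 398, r = 21);
  translate([251, 241, 0]) cylinder(h = 398, r = 21);
}
translate([589, 990, 0]) {
  translate([0, 0, 398]) cube([272, 262, 25]);
  translate([21, 21, 0]) cylinder(h = 398, r = 21);
  translate([251, 21, 0]) cylinder(h = 398, r = 21);
  translate([21, 241, 0]) cylinder(h = 398, r = 21);
  translate([251, 241, 0]) cylinder(h = 398, r = 21);
}
translate([-332, 334, 0]) {
  translate([0, 0, 398]) cube([272, 262, 25]);
  translate([21, 21, 0]) cylinder(h = 398, r = 21);
  translate([251, 21, 0]) cylinder(h = 398, r = 21);
  translate([21, 241, 0]) cylinder(h = 398, r = 21);
  translate([251, 241, 0]) cylinder(h = 398, r = 21);
}
translate([1510, 334, 0]) {
  translate([0, 0, 398]) cube([272, 262, 25]);
  translate([21, 21, 0]) cylinder(h = 398, r = 21);
  translate([251, 21, 0]) cylinder(h = 398, r = 21);
  translate([21, 241, 0]) cylinder(h = 398, r = 21);
  translate([251, 241, 0]) cylinder(h = 398, r = 21);
}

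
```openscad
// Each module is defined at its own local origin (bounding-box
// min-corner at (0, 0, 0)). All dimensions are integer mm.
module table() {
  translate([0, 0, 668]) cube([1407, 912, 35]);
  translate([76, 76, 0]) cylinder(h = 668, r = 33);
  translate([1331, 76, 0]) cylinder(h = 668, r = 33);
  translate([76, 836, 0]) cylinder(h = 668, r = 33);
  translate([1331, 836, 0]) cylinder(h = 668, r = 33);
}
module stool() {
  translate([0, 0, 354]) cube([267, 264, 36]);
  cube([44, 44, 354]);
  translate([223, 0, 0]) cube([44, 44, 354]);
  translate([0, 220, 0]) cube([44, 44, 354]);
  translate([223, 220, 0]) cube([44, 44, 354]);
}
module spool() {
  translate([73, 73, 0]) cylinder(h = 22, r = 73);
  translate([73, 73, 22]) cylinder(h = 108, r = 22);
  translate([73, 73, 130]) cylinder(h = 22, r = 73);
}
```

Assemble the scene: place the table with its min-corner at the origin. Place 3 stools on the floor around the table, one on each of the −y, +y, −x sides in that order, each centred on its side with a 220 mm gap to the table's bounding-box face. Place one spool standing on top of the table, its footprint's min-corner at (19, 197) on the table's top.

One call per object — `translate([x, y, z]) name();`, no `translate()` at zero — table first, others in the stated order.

table();
translate([570, -484, 0]) stool();
translate([570, 1132, 0]) stool();
translate([-487, 324, 0]) stool();
translate([19, 197, 703]) spool();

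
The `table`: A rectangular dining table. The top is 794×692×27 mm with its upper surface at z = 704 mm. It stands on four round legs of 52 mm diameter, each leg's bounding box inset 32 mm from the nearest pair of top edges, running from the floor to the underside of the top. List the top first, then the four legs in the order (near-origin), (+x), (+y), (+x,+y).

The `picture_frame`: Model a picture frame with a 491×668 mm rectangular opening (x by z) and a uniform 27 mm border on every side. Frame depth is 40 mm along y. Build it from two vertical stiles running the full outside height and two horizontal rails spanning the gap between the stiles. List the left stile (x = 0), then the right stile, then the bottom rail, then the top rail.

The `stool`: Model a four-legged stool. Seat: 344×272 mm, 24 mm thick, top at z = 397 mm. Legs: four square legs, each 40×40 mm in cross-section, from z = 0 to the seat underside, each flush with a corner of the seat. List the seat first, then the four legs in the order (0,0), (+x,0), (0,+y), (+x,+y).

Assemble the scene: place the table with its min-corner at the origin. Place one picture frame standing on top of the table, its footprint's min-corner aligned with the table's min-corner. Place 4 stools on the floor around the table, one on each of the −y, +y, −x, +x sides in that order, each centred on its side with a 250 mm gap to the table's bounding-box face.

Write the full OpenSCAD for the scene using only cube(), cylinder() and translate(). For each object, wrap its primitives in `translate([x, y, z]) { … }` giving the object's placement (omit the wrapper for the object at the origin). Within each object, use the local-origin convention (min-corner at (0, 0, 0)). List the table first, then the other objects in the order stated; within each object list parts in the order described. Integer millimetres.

translate([0, 0, 677]) cube([794, 692, 27]);
translate([58, 58, 0]) cylinder(h = 677, r = 26);
translate([736, 58, 0]) cylinder(h = 677, r = 26);
translate([58, 634, 0]) cylinder(h = 677, r = 26);
translate([736, 634, 0]) cylinder(h = 677, r = 26);
translate([0, 0, 704]) {
  cube([27, 40, 722]);
  translate([518, 0, 0]) cube([27, 40, 722]);
  translate([27, 0, 0]) cube([491, 40, 27]);
  translate([27, 0, 695]) cube([491, 40, 27]);
}
translate([225, -522, 0]) {
  translate([0, 0, 373]) cube([344, 272, 24]);
  cube([40, 40, 373]);
  translate([304, 0, 0]) cube([40, 40, 373]);
  translate([0, 232, 0]) cube([40, 40, 373]);
  translate([304, 232, 0]) cube([40, 40, 373]);
}
translate([225, 942, 0]) {
  translate([0, 0, 373]) cube([344, 272, 24]);
  cube([40, 40, 373]);
  translate([304, 0, 0]) cube([40, 40, 373]);
  translate([0, 232, 0]) cube([40, 40, 373]);
  translate([304, 232, 0]) cube([40, 40, 373]);
}
translate([-594, 210, 0]) {
  translate([0, 0, 373]) cube([344, 272, 24]);
  cube([40, 40, 373]);
  translate([304, 0, 0]) cube([40, 40, 373]);
  translate([0, 232, 0]) cube([40, 40, 373]);
  translate([304, 232, 0]) cube([40, 40, 373]);
}
translate([1044, 210, 0]) {
  translate([0, 0, 373]) cube([344, 272, 24]);
  cube([40, 40, 373]);
  translate([304, 0, 0]) cube([40, 40, 373]);
  translate([0, 232, 0]) cube([40, 40, 373]);
  translate([304, 232, 0]) cube([40, 40, 373]);
}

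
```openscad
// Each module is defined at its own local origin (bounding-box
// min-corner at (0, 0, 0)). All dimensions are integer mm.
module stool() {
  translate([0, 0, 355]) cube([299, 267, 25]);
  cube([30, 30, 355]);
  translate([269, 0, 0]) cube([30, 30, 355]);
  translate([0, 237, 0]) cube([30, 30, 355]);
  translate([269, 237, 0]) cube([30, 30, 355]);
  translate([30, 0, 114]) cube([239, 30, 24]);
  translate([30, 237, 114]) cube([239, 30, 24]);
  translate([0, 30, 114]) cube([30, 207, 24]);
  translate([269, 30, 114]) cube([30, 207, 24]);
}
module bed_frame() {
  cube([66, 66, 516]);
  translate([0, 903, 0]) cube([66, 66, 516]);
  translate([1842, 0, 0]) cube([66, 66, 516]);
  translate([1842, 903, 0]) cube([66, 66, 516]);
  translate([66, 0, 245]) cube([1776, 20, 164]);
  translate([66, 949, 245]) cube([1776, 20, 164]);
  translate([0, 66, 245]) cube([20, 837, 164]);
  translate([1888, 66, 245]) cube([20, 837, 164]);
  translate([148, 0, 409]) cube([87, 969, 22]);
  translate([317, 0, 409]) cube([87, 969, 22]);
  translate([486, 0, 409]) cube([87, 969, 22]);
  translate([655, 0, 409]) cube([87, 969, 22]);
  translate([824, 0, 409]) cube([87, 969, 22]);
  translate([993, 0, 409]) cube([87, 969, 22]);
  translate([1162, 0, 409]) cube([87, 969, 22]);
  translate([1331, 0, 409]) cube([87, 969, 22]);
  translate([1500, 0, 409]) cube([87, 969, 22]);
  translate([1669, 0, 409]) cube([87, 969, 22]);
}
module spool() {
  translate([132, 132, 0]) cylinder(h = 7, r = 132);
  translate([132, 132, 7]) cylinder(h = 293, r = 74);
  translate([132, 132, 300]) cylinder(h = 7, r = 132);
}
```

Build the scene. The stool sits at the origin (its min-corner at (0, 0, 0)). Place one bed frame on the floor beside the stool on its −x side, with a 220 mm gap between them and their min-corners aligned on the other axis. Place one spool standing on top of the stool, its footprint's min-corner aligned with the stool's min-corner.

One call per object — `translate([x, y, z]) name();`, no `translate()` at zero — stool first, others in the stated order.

stool();
translate([-2128, 0, 0]) bed_frame();
translate([0, 0, 380]) spool();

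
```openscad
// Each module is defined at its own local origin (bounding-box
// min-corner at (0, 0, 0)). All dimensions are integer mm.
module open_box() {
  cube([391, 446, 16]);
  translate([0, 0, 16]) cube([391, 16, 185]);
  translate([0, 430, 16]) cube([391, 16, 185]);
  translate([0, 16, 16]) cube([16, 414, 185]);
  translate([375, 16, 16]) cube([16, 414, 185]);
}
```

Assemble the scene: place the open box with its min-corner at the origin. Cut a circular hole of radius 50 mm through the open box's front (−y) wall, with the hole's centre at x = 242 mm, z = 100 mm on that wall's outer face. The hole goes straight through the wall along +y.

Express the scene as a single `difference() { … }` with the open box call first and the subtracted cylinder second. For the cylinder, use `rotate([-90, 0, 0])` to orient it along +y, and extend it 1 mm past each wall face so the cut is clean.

difference() {
  open_box();
  translate([242, -1, 100]) rotate([-90, 0, 0]) cylinder(h = 18, r = 50);
}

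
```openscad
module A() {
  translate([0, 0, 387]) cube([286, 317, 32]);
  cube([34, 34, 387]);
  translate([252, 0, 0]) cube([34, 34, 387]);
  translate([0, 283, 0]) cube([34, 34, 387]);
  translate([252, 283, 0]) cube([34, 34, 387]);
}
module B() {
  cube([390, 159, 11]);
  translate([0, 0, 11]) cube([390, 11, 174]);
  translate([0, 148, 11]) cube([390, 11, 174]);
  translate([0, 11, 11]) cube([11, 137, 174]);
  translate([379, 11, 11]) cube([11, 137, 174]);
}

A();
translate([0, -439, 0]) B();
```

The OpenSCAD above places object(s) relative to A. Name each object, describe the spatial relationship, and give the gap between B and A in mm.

A is a stool. B is an open box. The open box is on the floor beside the stool on its −y side. The gap between the open box and the stool is 280 mm.

The open box's nearest face is 280 mm from the stool's −y face.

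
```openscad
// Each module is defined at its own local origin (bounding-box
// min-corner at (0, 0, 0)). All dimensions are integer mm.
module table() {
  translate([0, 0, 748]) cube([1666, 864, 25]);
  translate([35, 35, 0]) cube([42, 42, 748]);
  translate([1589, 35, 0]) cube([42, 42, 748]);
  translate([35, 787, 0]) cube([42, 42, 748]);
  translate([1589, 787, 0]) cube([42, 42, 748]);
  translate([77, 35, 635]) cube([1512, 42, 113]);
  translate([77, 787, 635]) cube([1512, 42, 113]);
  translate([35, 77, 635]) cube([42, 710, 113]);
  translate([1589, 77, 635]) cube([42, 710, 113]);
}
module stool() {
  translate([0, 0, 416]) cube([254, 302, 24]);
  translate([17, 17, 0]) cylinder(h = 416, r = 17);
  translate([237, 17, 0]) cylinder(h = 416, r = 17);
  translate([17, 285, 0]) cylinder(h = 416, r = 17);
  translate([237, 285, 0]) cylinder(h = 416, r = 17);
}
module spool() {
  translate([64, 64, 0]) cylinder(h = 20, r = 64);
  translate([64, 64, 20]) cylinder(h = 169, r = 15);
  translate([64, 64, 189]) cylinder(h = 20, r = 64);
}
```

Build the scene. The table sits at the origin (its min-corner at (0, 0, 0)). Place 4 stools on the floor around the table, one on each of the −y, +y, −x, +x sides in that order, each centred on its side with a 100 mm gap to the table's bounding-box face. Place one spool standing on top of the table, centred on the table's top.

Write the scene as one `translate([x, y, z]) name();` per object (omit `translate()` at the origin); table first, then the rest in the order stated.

table();
translate([706, -402, 0]) stool();
translate([706, 964, 0]) stool();
translate([-354, 281, 0]) stool();
translate([1766, 281, 0]) stool();
translate([769, 368, 773]) spool();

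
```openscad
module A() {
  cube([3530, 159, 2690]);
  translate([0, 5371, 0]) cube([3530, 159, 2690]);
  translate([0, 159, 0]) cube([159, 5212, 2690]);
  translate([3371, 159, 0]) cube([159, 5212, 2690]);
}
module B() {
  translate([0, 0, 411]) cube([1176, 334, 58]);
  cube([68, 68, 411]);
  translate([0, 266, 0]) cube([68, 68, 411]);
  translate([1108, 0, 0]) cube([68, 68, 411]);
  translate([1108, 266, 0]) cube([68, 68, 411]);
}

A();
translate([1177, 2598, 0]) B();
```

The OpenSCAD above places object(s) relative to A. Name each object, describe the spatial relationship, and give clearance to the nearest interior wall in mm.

A is a house frame. B is a bench. The bench sits inside the house frame, centred. The clearance to the nearest interior wall is 1018 mm.

Clearances: x = 1018, y = 2439; minimum 1018 mm.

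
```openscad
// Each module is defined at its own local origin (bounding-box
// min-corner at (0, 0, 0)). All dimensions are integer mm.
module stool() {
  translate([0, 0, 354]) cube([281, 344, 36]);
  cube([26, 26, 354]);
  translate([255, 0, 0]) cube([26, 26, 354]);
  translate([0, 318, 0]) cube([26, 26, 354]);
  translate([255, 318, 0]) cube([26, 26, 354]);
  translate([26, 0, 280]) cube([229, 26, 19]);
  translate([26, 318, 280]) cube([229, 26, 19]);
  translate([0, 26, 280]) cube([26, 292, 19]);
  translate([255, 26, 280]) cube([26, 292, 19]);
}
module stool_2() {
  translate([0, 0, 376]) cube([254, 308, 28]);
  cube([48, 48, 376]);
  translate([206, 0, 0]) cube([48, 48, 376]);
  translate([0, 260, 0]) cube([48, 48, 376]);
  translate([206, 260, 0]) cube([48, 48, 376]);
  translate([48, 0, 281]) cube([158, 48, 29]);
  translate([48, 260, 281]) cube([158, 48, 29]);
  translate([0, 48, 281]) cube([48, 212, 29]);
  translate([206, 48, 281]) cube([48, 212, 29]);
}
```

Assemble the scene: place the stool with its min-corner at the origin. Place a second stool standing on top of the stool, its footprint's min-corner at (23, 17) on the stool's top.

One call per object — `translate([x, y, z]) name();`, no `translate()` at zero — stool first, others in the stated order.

stool();
translate([23, 17, 390]) stool_2();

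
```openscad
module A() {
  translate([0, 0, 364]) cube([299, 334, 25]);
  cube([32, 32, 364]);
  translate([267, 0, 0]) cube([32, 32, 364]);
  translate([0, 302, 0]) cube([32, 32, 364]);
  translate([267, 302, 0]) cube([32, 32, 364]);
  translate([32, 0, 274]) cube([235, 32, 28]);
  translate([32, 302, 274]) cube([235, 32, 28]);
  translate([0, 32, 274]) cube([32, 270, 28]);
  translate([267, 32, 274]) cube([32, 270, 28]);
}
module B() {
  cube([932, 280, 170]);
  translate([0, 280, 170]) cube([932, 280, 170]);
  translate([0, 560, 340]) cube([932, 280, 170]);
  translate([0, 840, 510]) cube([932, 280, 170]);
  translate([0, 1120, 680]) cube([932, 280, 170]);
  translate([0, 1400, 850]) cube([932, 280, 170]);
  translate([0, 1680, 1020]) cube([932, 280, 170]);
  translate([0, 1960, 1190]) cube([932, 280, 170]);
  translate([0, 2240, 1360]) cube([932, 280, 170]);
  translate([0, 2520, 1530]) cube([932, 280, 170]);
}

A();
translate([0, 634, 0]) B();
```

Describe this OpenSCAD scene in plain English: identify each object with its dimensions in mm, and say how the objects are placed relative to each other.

A is a simple wooden stool: a rectangular seat 299 mm (x) by 334 mm (y), 25 mm thick, top face at z = 389 mm, on four square legs, each 32×32 mm in cross-section. The legs rest on z = 0, each flush with a corner of the seat. Four stretchers, 32 mm wide and 28 mm tall, connect adjacent legs with their undersides at z = 274 mm, each running between the inner faces of the legs it joins and aligned with the legs' outer faces on the other axis.

B is a run of 10 identical solid stair steps. Each tread is 932×280 mm and each step block is 170 mm high. Step 1 rests on the floor; step k is offset from step 1 by (k−1)×280 mm in y and (k−1)×170 mm in z.

The staircase is on the floor beside the stool on its +y side.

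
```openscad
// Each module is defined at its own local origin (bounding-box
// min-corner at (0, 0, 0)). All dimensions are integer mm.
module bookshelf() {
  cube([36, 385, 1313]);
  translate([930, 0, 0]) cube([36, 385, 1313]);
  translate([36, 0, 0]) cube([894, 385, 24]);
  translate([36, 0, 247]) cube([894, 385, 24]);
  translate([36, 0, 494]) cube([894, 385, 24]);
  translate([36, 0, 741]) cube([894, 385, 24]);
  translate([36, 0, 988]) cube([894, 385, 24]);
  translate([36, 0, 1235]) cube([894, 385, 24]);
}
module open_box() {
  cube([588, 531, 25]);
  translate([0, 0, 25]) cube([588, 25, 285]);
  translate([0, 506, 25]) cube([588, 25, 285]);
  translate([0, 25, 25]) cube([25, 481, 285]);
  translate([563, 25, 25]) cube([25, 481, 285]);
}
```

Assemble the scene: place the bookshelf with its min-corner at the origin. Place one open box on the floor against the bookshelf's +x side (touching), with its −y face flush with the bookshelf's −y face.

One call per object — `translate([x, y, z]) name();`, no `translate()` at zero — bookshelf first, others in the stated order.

bookshelf();
translate([966, 0, 0]) open_box();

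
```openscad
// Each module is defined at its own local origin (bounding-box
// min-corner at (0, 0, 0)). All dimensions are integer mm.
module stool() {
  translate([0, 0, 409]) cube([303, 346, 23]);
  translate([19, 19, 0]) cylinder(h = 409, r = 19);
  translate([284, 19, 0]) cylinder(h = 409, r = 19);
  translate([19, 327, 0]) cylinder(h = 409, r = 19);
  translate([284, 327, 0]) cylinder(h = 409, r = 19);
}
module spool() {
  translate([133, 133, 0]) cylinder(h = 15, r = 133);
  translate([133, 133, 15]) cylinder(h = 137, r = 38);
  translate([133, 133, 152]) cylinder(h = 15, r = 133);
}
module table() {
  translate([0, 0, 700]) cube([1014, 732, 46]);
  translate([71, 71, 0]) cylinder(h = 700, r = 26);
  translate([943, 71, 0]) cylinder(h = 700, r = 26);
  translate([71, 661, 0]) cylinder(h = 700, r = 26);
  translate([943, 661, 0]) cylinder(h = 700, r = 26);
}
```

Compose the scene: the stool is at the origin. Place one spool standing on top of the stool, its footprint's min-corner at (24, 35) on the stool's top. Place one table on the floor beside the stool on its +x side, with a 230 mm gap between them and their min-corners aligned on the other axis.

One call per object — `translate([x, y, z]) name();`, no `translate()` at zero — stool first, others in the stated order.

stool();
translate([24, 35, 432]) spool();
translate([533, 0, 0]) table();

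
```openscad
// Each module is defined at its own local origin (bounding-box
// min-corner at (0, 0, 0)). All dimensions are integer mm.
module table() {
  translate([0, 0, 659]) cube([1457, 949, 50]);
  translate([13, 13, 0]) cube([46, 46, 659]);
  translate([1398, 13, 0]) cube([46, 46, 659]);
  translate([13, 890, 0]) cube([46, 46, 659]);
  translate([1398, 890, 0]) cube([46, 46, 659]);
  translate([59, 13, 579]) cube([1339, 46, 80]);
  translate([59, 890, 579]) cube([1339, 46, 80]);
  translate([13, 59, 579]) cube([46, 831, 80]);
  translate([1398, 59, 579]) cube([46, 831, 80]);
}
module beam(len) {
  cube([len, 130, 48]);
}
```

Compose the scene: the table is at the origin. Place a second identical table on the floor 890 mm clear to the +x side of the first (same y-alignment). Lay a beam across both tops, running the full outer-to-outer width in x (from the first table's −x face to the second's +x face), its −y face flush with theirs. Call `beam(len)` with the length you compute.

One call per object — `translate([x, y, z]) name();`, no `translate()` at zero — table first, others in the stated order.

table();
translate([2347, 0, 0]) table();
translate([0, 0, 709]) beam(3804);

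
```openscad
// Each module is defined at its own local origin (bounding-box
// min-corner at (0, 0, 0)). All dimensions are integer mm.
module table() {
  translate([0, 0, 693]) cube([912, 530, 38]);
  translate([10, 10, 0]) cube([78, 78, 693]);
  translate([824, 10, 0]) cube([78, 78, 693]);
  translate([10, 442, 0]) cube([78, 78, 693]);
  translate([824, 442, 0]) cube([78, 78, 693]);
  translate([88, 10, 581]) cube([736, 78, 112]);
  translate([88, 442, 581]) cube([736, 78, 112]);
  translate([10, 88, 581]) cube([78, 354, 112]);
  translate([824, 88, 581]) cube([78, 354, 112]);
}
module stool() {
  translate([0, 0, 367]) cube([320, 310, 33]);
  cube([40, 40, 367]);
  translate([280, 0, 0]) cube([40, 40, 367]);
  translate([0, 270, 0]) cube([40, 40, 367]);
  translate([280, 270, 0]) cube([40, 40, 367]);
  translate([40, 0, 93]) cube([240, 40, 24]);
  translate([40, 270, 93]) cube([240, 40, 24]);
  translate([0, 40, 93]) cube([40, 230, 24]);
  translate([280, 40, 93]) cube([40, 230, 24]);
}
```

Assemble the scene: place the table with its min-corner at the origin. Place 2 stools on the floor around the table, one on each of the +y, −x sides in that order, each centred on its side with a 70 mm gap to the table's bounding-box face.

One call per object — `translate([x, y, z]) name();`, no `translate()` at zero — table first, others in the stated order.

table();
translate([296, 600, 0]) stool();
translate([-390, 110, 0]) stool();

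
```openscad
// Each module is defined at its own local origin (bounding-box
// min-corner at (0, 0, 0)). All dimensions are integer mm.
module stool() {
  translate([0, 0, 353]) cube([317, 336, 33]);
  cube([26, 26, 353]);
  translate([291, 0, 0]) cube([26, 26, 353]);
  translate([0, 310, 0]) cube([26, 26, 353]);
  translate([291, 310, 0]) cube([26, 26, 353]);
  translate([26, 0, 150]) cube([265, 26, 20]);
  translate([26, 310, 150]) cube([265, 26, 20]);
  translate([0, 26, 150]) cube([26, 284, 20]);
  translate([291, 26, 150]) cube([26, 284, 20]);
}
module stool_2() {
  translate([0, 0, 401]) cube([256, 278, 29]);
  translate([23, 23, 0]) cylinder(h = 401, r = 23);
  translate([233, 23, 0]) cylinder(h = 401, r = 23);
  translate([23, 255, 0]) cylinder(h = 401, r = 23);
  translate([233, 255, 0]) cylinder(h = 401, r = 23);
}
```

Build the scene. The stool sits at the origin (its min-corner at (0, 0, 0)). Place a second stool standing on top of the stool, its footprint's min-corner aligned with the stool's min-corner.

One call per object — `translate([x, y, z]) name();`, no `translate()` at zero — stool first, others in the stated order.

stool();
translate([0, 0, 386]) stool_2();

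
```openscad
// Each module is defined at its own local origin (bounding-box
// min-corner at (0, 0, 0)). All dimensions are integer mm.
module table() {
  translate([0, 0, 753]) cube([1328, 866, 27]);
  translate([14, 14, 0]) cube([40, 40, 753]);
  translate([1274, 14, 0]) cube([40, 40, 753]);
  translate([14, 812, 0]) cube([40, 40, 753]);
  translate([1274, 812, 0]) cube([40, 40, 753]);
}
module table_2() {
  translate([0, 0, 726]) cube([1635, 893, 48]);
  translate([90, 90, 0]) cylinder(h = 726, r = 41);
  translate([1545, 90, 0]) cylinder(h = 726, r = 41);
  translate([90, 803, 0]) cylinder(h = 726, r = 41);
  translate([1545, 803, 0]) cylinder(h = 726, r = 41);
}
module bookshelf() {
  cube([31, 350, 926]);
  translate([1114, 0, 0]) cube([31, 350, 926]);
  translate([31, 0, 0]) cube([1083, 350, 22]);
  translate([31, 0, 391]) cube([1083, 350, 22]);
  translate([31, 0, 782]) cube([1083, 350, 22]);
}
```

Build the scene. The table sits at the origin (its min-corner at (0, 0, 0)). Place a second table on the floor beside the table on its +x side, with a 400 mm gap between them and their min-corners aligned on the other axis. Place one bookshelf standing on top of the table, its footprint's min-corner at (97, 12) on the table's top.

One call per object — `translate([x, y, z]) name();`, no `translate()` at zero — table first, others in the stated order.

table();
translate([1728, 0, 0]) table_2();
translate([97, 12, 780]) bookshelf();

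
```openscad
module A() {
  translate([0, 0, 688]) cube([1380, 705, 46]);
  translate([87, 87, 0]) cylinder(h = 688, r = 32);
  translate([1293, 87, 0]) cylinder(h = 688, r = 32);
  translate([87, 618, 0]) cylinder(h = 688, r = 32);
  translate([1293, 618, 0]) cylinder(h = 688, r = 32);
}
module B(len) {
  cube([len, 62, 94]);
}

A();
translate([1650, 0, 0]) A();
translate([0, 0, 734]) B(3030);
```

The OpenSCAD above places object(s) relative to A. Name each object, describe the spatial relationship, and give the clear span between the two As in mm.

A is a table. B is a beam. A beam spans the tops of two tables. The clear span between the two tables is 270 mm.

Second table starts at x = 1650; first ends at x = 1380; clear span = 1650 − 1380 = 270 mm.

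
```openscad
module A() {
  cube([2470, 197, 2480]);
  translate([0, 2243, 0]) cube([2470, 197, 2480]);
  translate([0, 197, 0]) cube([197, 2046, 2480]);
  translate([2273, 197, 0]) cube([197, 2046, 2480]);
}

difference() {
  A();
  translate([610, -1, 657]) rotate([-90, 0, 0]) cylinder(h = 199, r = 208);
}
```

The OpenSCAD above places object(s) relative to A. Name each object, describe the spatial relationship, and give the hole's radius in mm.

A is a house frame. The house frame has a circular hole through its front wall. The hole's radius is 208 mm.

The subtracted cylinder has r = 208 mm.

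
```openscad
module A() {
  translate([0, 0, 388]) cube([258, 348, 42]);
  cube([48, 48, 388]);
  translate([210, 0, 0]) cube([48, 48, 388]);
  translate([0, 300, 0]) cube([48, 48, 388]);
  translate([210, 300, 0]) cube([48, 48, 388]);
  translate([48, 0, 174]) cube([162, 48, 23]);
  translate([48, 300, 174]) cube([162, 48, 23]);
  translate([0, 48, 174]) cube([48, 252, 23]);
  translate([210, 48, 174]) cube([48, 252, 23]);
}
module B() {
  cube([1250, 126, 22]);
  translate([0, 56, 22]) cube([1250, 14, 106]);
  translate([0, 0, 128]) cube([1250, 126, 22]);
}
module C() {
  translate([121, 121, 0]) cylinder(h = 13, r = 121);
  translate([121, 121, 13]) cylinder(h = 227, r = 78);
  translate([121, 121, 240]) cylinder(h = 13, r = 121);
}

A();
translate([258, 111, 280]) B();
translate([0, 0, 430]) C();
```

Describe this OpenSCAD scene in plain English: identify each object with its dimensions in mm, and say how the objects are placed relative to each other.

A is a simple wooden stool: a rectangular seat 258 mm (x) by 348 mm (y), 42 mm thick, top face at z = 430 mm, on four square legs, each 48×48 mm in cross-section. The legs rest on z = 0, each flush with a corner of the seat. Four stretchers, 48 mm wide and 23 mm tall, connect adjacent legs with their undersides at z = 174 mm, each running between the inner faces of the legs it joins and aligned with the legs' outer faces on the other axis.

B is an I-beam lying along x, 1250 mm long. Overall section height 150 mm. Two flanges 126 mm wide (y) and 22 mm thick, one on the floor and one at the top; a web 14 mm thick runs between them, centred on the flange width.

C is a spool: two coaxial disc flanges of radius 121 mm and thickness 13 mm, joined by a core cylinder of radius 78 mm and height 227 mm. The lower flange rests on z = 0 and the three cylinders share a vertical axis.

The I-beam is beside the stool with their tops flush at z = 430. The spool is on top of the stool.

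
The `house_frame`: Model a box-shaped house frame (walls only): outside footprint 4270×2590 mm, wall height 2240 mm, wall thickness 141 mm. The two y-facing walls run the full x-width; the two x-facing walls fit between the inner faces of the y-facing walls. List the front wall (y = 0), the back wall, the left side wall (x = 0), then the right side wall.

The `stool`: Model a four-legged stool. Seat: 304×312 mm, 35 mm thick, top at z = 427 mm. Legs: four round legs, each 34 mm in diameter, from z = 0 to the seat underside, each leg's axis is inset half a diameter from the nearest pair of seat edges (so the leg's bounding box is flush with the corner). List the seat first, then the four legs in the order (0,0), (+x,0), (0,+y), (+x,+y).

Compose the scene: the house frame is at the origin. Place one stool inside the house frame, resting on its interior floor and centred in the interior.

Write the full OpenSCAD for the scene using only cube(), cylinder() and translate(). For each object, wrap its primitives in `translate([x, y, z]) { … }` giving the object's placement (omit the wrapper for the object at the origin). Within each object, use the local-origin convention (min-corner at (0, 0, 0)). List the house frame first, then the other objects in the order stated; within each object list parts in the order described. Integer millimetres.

cube([4270, 141, 2240]);
translate([0, 2449, 0]) cube([4270, 141, 2240]);
translate([0, 141, 0]) cube([141, 2308, 2240]);
translate([4129, 141, 0]) cube([141, 2308, 2240]);
translate([1983, 1139, 0]) {
  translate([0, 0, 392]) cube([304, 312, 35]);
  translate([17, 17, 0]) cylinder(h = 392, r = 17);
  translate([287, 17, 0]) cylinder(h = 392, r = 17);
  translate([17, 295, 0]) cylinder(h = 392, r = 17);
  translate([287, 295, 0]) cylinder(h = 392, r = 17);
}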